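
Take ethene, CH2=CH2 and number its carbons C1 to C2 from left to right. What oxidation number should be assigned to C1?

C1 has one bond to H (-1), one bond to H (-1), a double bond to C (2×0 = 0).
Oxidation state = -1 − 1 + 0 = -2.

-2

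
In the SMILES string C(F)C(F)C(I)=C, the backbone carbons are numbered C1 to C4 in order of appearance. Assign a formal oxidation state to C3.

C3 has one bond to C (0), a double bond to C (2×0 = 0), one bond to I (+1).
Oxidation state = 0 + 0 + 1 = +1.

+1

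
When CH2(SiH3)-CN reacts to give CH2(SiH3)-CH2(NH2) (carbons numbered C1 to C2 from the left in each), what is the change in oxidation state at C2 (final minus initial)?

Before: C2 has 1 bond to C, 3 bonds to N → oxidation state +3.
After: C2 has 1 bond to C, 2 bonds to H, 1 bond to N → oxidation state -1.
Δ = -1 − (+3) = -4, so this is a reduction at C2.

-4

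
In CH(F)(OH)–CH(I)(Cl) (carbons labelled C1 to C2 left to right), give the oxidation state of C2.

Bonds to more-electronegative neighbours contribute +1 each, bonds to H or metals contribute −1 each, and C–C bonds contribute 0.
C2 has one bond to C (0), one bond to I (+1), one bond to H (-1), one bond to Cl (+1).
Oxidation state = 0 + 1 − 1 + 1 = +1.

+1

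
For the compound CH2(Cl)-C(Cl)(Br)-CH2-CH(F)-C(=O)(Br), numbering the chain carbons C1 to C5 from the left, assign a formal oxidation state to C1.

-1

Each bond to a more electronegative atom (O, N, halogen) counts +1, each bond to a less electronegative atom (H, metal, B, Si) counts −1, and each C–C bond counts 0.
C1 has one bond to C (0), one bond to H (-1), one bond to Cl (+1), one bond to H (-1).
Oxidation state = 0 − 1 + 1 − 1 = -1.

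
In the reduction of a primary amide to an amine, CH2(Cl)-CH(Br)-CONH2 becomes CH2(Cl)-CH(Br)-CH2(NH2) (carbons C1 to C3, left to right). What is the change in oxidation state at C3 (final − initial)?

Before: C3 has 1 bond to C, 2 bonds to O, 1 bond to N → oxidation state +3.
After: C3 has 1 bond to C, 2 bonds to H, 1 bond to N → oxidation state -1.
Δ = -1 − (+3) = -4, so this is a reduction at C3.

-4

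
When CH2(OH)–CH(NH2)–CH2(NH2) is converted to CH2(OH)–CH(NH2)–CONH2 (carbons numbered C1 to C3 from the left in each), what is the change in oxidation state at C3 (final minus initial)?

Before: C3 has 1 bond to C, 2 bonds to H, 1 bond to N → oxidation state -1.
After: C3 has 1 bond to C, 2 bonds to O, 1 bond to N → oxidation state +3.
Δ = +3 − (-1) = +4, so this is an oxidation at C3.

+4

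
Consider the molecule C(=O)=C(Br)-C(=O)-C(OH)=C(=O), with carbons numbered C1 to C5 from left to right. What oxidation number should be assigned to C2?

+1

Bonds to more-electronegative neighbours contribute +1 each, bonds to H or metals contribute −1 each, and C–C bonds contribute 0.
C2 has a double bond to C (2×0 = 0), one bond to C (0), one bond to Br (+1).
Oxidation state = 0 + 0 + 1 = +1.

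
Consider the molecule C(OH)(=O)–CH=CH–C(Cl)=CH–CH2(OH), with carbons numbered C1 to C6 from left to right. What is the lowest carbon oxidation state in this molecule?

-1

Tallying each carbon's bonds:
C1: 1C, 3O → 0 + 3 = +3
C2: 3C, 1H → 0 − 1 = -1
C3: 3C, 1H → 0 − 1 = -1
C4: 3C, 1Cl → 0 + 1 = +1
C5: 3C, 1H → 0 − 1 = -1
C6: 1C, 2H, 1O → 0 − 2 + 1 = -1
The lowest value is -1.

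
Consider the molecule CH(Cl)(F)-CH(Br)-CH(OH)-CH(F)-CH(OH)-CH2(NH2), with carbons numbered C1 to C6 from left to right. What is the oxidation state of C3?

0

Count +1 for every bond to an atom more electronegative than carbon and −1 for every bond to one less electronegative; C–C bonds are 0.
C3 has one bond to C (0), one bond to C (0), one bond to H (-1), one bond to O (+1).
Oxidation state = 0 + 0 − 1 + 1 = 0.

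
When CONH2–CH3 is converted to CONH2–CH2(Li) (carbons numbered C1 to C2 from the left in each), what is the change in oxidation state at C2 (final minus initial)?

Before: C2 has 1 bond to C, 3 bonds to H → oxidation state -3.
After: C2 has 1 bond to C, 2 bonds to H, 1 bond to Li → oxidation state -3.
Δ = -3 − (-3) = 0, so no net redox change at C2.

0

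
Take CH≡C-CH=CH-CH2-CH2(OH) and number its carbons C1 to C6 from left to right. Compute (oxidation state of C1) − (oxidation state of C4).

C1: 3C, 1H → 0 − 1 = -1
C4: 3C, 1H → 0 − 1 = -1
Difference: -1 − (-1) = 0.

0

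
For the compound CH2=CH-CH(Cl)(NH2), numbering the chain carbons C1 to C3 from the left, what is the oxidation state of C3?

+1

Each bond to a more electronegative atom (O, N, halogen) counts +1, each bond to a less electronegative atom (H, metal, B, Si) counts −1, and each C–C bond counts 0.
C3 has one bond to C (0), one bond to H (-1), one bond to Cl (+1), one bond to N (+1).
Oxidation state = 0 − 1 + 1 + 1 = +1.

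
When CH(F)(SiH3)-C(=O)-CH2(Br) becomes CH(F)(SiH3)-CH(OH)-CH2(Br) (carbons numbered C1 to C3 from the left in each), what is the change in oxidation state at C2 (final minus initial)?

Before: C2 has 2 bonds to C, 2 bonds to O → oxidation state +2.
After: C2 has 2 bonds to C, 1 bond to H, 1 bond to O → oxidation state 0.
Δ = 0 − (+2) = -2, so this is a reduction at C2.

-2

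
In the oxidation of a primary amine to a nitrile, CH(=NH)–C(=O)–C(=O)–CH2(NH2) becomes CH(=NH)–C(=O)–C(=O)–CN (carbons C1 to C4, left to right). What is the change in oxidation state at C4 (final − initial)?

+4

Before: C4 has 1 bond to C, 2 bonds to H, 1 bond to N → oxidation state -1.
After: C4 has 1 bond to C, 3 bonds to N → oxidation state +3.
Δ = +3 − (-1) = +4, so this is an oxidation at C4.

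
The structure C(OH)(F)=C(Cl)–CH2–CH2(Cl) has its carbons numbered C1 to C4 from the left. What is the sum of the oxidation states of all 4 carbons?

0

Count +1 for every bond to an atom more electronegative than carbon and −1 for every bond to one less electronegative; C–C bonds are 0. Tallying each carbon:
C1: 2C, 1O, 1F → 0 + 1 + 1 = +2
C2: 3C, 1Cl → 0 + 1 = +1
C3: 2C, 2H → 0 − 2 = -2
C4: 1C, 2H, 1Cl → 0 − 2 + 1 = -1
Sum = +2 + 1 − 2 − 1 = 0.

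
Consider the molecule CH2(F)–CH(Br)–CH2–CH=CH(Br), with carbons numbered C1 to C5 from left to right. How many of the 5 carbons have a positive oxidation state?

0

Tallying each carbon's bonds:
C1: 1C, 2H, 1F → 0 − 2 + 1 = -1
C2: 2C, 1H, 1Br → 0 − 1 + 1 = 0
C3: 2C, 2H → 0 − 2 = -2
C4: 3C, 1H → 0 − 1 = -1
C5: 2C, 1H, 1Br → 0 − 1 + 1 = 0
0 carbons meet the condition.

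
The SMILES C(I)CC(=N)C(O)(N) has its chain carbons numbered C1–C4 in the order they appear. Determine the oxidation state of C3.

+2

Each bond to a more electronegative atom (O, N, halogen) counts +1, each bond to a less electronegative atom (H, metal, B, Si) counts −1, and each C–C bond counts 0.
C3 has one bond to C (0), one bond to C (0), a double bond to N (2×+1 = +2).
Oxidation state = 0 + 0 + 2 = +2.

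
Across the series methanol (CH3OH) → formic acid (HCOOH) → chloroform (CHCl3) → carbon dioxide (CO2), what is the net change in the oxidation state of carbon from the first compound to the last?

Carbon oxidation states along the series — methanol: -2, formic acid: +2, chloroform: +2, carbon dioxide: +4.
Net change = +4 − (-2) = +6.

+6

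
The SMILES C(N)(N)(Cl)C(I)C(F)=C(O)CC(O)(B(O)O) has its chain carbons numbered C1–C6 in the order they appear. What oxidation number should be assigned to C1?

C1 has one bond to C (0), one bond to N (+1), one bond to N (+1), one bond to Cl (+1).
Oxidation state = 0 + 1 + 1 + 1 = +3.

+3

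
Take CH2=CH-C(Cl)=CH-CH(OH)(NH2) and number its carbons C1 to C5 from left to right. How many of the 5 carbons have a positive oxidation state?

2

Each bond to a more electronegative atom (O, N, halogen) counts +1, each bond to a less electronegative atom (H, metal, B, Si) counts −1, and each C–C bond counts 0. Tallying each carbon:
C1: 2C, 2H → 0 − 2 = -2
C2: 3C, 1H → 0 − 1 = -1
C3: 3C, 1Cl → 0 + 1 = +1
C4: 3C, 1H → 0 − 1 = -1
C5: 1C, 1H, 1O, 1N → 0 − 1 + 1 + 1 = +1
2 carbons (C3, C5) meet the condition.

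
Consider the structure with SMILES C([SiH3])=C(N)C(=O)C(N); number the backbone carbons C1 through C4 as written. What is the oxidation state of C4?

Bonds to more-electronegative neighbours contribute +1 each, bonds to H or metals contribute −1 each, and C–C bonds contribute 0.
C4 has one bond to C (0), one bond to N (+1), one bond to H (-1), one bond to H (-1).
Oxidation state = 0 + 1 − 1 − 1 = -1.

-1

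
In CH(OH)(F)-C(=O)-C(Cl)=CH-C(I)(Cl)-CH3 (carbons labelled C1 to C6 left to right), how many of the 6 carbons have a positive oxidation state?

Tallying each carbon's bonds:
C1: 1C, 1H, 1O, 1F → 0 − 1 + 1 + 1 = +1
C2: 2C, 2O → 0 + 2 = +2
C3: 3C, 1Cl → 0 + 1 = +1
C4: 3C, 1H → 0 − 1 = -1
C5: 2C, 1Cl, 1I → 0 + 1 + 1 = +2
C6: 1C, 3H → 0 − 3 = -3
4 carbons (C1, C2, C3, C5) meet the condition.

4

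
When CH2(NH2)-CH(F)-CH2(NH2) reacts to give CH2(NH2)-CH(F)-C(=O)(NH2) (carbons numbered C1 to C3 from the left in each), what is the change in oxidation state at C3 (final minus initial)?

Before: C3 has 1 bond to C, 2 bonds to H, 1 bond to N → oxidation state -1.
After: C3 has 1 bond to C, 2 bonds to O, 1 bond to N → oxidation state +3.
Δ = +3 − (-1) = +4, so this is an oxidation at C3.

+4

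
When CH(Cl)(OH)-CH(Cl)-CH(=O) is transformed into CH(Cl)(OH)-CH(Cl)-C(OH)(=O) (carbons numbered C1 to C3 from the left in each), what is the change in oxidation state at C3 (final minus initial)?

+2

Before: C3 has 1 bond to C, 1 bond to H, 2 bonds to O → oxidation state +1.
After: C3 has 1 bond to C, 3 bonds to O → oxidation state +3.
Δ = +3 − (+1) = +2, so this is an oxidation at C3.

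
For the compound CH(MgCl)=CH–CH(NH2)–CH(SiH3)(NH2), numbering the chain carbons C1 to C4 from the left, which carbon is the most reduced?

Bonds to more-electronegative neighbours contribute +1 each, bonds to H or metals contribute −1 each, and C–C bonds contribute 0. Tallying each carbon:
C1: 2C, 1H, 1Mg → 0 − 1 − 1 = -2
C2: 3C, 1H → 0 − 1 = -1
C3: 2C, 1H, 1N → 0 − 1 + 1 = 0
C4: 1C, 1H, 1N, 1Si → 0 − 1 + 1 − 1 = -1
The most reduced carbon is C1 at -2.

C1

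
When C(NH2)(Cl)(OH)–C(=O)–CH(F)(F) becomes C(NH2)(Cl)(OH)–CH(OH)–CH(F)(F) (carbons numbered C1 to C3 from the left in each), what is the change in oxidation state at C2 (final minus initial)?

-2

Before: C2 has 2 bonds to C, 2 bonds to O → oxidation state +2.
After: C2 has 2 bonds to C, 1 bond to H, 1 bond to O → oxidation state 0.
Δ = 0 − (+2) = -2, so this is a reduction at C2.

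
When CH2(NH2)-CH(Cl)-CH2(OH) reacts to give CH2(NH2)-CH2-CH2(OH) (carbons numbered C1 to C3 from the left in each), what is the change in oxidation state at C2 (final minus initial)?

-2

Before: C2 has 2 bonds to C, 1 bond to H, 1 bond to Cl → oxidation state 0.
After: C2 has 2 bonds to C, 2 bonds to H → oxidation state -2.
Δ = -2 − (0) = -2, so this is a reduction at C2.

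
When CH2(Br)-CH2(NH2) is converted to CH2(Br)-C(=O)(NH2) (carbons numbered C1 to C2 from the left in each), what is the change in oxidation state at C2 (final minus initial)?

+4

Before: C2 has 1 bond to C, 2 bonds to H, 1 bond to N → oxidation state -1.
After: C2 has 1 bond to C, 2 bonds to O, 1 bond to N → oxidation state +3.
Δ = +3 − (-1) = +4, so this is an oxidation at C2.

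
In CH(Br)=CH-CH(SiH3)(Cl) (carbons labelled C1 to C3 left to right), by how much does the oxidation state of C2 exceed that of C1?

C2: 3C, 1H → 0 − 1 = -1
C1: 2C, 1H, 1Br → 0 − 1 + 1 = 0
Difference: -1 − (0) = -1.

-1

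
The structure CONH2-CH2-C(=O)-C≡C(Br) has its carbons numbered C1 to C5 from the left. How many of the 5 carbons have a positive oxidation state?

Tallying each carbon's bonds:
C1: 1C, 2O, 1N → 0 + 2 + 1 = +3
C2: 2C, 2H → 0 − 2 = -2
C3: 2C, 2O → 0 + 2 = +2
C4: 4C → 0 = 0
C5: 3C, 1Br → 0 + 1 = +1
3 carbons (C1, C3, C5) meet the condition.

3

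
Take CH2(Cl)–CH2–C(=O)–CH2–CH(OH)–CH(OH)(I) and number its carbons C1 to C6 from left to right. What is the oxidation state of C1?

-1

Bonds to more-electronegative neighbours contribute +1 each, bonds to H or metals contribute −1 each, and C–C bonds contribute 0.
C1 has one bond to C (0), one bond to Cl (+1), one bond to H (-1), one bond to H (-1).
Oxidation state = 0 + 1 − 1 − 1 = -1.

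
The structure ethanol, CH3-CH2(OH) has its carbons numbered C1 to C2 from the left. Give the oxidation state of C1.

C1 has one bond to H (-1), one bond to H (-1), one bond to H (-1), one bond to C (0).
Oxidation state = -1 − 1 − 1 + 0 = -3.

-3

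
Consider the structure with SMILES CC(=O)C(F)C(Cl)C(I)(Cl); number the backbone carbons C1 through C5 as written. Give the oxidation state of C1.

-3

Each bond to a more electronegative atom (O, N, halogen) counts +1, each bond to a less electronegative atom (H, metal, B, Si) counts −1, and each C–C bond counts 0.
C1 has one bond to C (0), one bond to H (-1), one bond to H (-1), one bond to H (-1).
Oxidation state = 0 − 1 − 1 − 1 = -3.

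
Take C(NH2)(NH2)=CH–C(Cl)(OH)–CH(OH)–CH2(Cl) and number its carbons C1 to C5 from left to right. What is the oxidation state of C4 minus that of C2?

C4: 2C, 1H, 1O → 0 − 1 + 1 = 0
C2: 3C, 1H → 0 − 1 = -1
Difference: 0 − (-1) = +1.

+1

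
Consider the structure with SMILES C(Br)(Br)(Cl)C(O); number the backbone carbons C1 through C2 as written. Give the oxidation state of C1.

C1 has one bond to C (0), one bond to Br (+1), one bond to Br (+1), one bond to Cl (+1).
Oxidation state = 0 + 1 + 1 + 1 = +3.

+3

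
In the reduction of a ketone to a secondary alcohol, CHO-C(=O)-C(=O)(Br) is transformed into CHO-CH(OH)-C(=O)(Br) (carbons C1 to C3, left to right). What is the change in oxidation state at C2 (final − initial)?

-2

Before: C2 has 2 bonds to C, 2 bonds to O → oxidation state +2.
After: C2 has 2 bonds to C, 1 bond to H, 1 bond to O → oxidation state 0.
Δ = 0 − (+2) = -2, so this is a reduction at C2.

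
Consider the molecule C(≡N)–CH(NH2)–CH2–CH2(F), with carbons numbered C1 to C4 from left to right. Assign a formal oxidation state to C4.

-1

Count +1 for every bond to an atom more electronegative than carbon and −1 for every bond to one less electronegative; C–C bonds are 0.
C4 has one bond to C (0), one bond to F (+1), one bond to H (-1), one bond to H (-1).
Oxidation state = 0 + 1 − 1 − 1 = -1.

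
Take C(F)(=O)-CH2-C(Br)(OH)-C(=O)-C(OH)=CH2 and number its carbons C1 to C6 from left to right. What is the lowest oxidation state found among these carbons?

Tallying each carbon's bonds:
C1: 1C, 2O, 1F → 0 + 2 + 1 = +3
C2: 2C, 2H → 0 − 2 = -2
C3: 2C, 1O, 1Br → 0 + 1 + 1 = +2
C4: 2C, 2O → 0 + 2 = +2
C5: 3C, 1O → 0 + 1 = +1
C6: 2C, 2H → 0 − 2 = -2
The lowest value is -2.

-2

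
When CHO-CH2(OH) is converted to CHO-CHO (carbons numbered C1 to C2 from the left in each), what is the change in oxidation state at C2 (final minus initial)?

Before: C2 has 1 bond to C, 2 bonds to H, 1 bond to O → oxidation state -1.
After: C2 has 1 bond to C, 1 bond to H, 2 bonds to O → oxidation state +1.
Δ = +1 − (-1) = +2, so this is an oxidation at C2.

+2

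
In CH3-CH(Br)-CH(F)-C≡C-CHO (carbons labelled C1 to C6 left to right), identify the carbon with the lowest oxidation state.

Assign +1 per bond to O/N/halogen, −1 per bond to H or an electropositive element, and 0 per bond to carbon. Tallying each carbon:
C1: 1C, 3H → 0 − 3 = -3
C2: 2C, 1H, 1Br → 0 − 1 + 1 = 0
C3: 2C, 1H, 1F → 0 − 1 + 1 = 0
C4: 4C → 0 = 0
C5: 4C → 0 = 0
C6: 1C, 1H, 2O → 0 − 1 + 2 = +1
The most reduced carbon is C1 at -3.

C1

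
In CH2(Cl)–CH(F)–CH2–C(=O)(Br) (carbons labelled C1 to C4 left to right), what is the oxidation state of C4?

+3

C4 has one bond to C (0), a double bond to O (2×+1 = +2), one bond to Br (+1).
Oxidation state = 0 + 2 + 1 = +3.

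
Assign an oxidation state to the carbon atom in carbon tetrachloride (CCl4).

+4

Bonds to more-electronegative neighbours contribute +1 each, bonds to H or metals contribute −1 each, and C–C bonds contribute 0.
The carbon has one bond to Cl (+1), one bond to Cl (+1), one bond to Cl (+1), one bond to Cl (+1).
Oxidation state = +1 + 1 + 1 + 1 = +4.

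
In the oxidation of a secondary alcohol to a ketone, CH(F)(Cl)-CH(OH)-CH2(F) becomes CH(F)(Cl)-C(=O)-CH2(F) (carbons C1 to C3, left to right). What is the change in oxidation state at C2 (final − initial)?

+2

Before: C2 has 2 bonds to C, 1 bond to H, 1 bond to O → oxidation state 0.
After: C2 has 2 bonds to C, 2 bonds to O → oxidation state +2.
Δ = +2 − (0) = +2, so this is an oxidation at C2.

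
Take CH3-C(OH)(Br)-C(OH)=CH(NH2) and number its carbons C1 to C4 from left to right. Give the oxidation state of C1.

-3

C1 has one bond to C (0), one bond to H (-1), one bond to H (-1), one bond to H (-1).
Oxidation state = 0 − 1 − 1 − 1 = -3.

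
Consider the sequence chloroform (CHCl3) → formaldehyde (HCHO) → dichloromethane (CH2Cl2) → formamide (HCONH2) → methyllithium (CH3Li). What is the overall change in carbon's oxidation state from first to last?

Carbon oxidation states along the series — chloroform: +2, formaldehyde: 0, dichloromethane: 0, formamide: +2, methyllithium: -4.
Net change = -4 − (+2) = -6.

-6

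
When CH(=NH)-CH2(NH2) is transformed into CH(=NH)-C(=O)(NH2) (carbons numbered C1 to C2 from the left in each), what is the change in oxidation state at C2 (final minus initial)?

Before: C2 has 1 bond to C, 2 bonds to H, 1 bond to N → oxidation state -1.
After: C2 has 1 bond to C, 2 bonds to O, 1 bond to N → oxidation state +3.
Δ = +3 − (-1) = +4, so this is an oxidation at C2.

+4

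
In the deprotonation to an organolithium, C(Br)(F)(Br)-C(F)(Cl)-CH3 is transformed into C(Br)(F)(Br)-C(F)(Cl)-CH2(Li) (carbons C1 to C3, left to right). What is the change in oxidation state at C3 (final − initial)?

Before: C3 has 1 bond to C, 3 bonds to H → oxidation state -3.
After: C3 has 1 bond to C, 2 bonds to H, 1 bond to Li → oxidation state -3.
Δ = -3 − (-3) = 0, so no net redox change at C3.

0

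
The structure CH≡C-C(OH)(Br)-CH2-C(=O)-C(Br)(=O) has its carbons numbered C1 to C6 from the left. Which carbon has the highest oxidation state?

Tallying each carbon's bonds:
C1: 3C, 1H → 0 − 1 = -1
C2: 4C → 0 = 0
C3: 2C, 1O, 1Br → 0 + 1 + 1 = +2
C4: 2C, 2H → 0 − 2 = -2
C5: 2C, 2O → 0 + 2 = +2
C6: 1C, 2O, 1Br → 0 + 2 + 1 = +3
The most oxidised carbon is C6 at +3.

C6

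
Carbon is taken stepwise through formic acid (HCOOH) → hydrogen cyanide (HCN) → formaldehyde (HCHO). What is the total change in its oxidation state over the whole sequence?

-2

Carbon oxidation states along the series — formic acid: +2, hydrogen cyanide: +2, formaldehyde: 0.
Net change = 0 − (+2) = -2.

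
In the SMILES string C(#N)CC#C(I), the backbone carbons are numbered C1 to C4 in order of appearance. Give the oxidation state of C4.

+1

Count +1 for every bond to an atom more electronegative than carbon and −1 for every bond to one less electronegative; C–C bonds are 0.
C4 has a triple bond to C (3×0 = 0), one bond to I (+1).
Oxidation state = 0 + 1 = +1.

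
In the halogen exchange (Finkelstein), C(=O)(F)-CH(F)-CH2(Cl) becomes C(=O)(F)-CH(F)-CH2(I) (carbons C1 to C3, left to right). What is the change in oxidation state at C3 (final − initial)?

0

Before: C3 has 1 bond to C, 2 bonds to H, 1 bond to Cl → oxidation state -1.
After: C3 has 1 bond to C, 2 bonds to H, 1 bond to I → oxidation state -1.
Δ = -1 − (-1) = 0, so no net redox change at C3.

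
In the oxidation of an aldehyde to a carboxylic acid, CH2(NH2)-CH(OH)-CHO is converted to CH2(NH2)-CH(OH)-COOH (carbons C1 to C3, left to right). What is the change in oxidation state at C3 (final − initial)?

+2

Before: C3 has 1 bond to C, 1 bond to H, 2 bonds to O → oxidation state +1.
After: C3 has 1 bond to C, 3 bonds to O → oxidation state +3.
Δ = +3 − (+1) = +2, so this is an oxidation at C3.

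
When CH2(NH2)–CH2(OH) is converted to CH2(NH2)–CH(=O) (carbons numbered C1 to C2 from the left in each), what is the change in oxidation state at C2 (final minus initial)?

Before: C2 has 1 bond to C, 2 bonds to H, 1 bond to O → oxidation state -1.
After: C2 has 1 bond to C, 1 bond to H, 2 bonds to O → oxidation state +1.
Δ = +1 − (-1) = +2, so this is an oxidation at C2.

+2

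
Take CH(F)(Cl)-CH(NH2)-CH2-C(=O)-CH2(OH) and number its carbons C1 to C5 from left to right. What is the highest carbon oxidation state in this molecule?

+2

Bonds to more-electronegative neighbours contribute +1 each, bonds to H or metals contribute −1 each, and C–C bonds contribute 0. Tallying each carbon:
C1: 1C, 1H, 1F, 1Cl → 0 − 1 + 1 + 1 = +1
C2: 2C, 1H, 1N → 0 − 1 + 1 = 0
C3: 2C, 2H → 0 − 2 = -2
C4: 2C, 2O → 0 + 2 = +2
C5: 1C, 2H, 1O → 0 − 2 + 1 = -1
The highest value is +2.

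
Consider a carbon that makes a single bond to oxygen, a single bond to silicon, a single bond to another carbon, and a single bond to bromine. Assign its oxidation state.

+1

Each bond to a more electronegative atom (O, N, halogen) counts +1, each bond to a less electronegative atom (H, metal, B, Si) counts −1, and each C–C bond counts 0.
The carbon has one bond to C (0), one bond to Si (-1), one bond to Br (+1), one bond to O (+1).
Oxidation state = 0 − 1 + 1 + 1 = +1.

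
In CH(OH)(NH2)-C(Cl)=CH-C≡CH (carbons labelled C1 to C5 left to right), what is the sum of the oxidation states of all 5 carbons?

0

Tallying each carbon's bonds:
C1: 1C, 1H, 1O, 1N → 0 − 1 + 1 + 1 = +1
C2: 3C, 1Cl → 0 + 1 = +1
C3: 3C, 1H → 0 − 1 = -1
C4: 4C → 0 = 0
C5: 3C, 1H → 0 − 1 = -1
Sum = +1 + 1 − 1 + 0 − 1 = 0.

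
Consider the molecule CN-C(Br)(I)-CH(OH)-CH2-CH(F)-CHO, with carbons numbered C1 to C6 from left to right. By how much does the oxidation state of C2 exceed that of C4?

C2: 2C, 1Br, 1I → 0 + 1 + 1 = +2
C4: 2C, 2H → 0 − 2 = -2
Difference: +2 − (-2) = +4.

+4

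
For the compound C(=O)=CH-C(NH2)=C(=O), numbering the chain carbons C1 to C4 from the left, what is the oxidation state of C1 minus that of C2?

+3

C1: 2C, 2O → 0 + 2 = +2
C2: 3C, 1H → 0 − 1 = -1
Difference: +2 − (-1) = +3.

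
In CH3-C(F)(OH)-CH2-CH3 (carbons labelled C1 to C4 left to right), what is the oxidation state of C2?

C2 has one bond to C (0), one bond to C (0), one bond to F (+1), one bond to O (+1).
Oxidation state = 0 + 0 + 1 + 1 = +2.

+2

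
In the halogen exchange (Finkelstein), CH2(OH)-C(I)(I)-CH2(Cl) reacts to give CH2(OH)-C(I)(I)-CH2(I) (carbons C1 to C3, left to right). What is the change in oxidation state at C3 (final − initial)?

0

Before: C3 has 1 bond to C, 2 bonds to H, 1 bond to Cl → oxidation state -1.
After: C3 has 1 bond to C, 2 bonds to H, 1 bond to I → oxidation state -1.
Δ = -1 − (-1) = 0, so no net redox change at C3.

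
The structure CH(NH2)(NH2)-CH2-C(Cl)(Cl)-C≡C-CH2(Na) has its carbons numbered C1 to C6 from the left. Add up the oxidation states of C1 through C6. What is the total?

-2

Tallying each carbon's bonds:
C1: 1C, 1H, 2N → 0 − 1 + 2 = +1
C2: 2C, 2H → 0 − 2 = -2
C3: 2C, 2Cl → 0 + 2 = +2
C4: 4C → 0 = 0
C5: 4C → 0 = 0
C6: 1C, 2H, 1Na → 0 − 2 − 1 = -3
Sum = +1 − 2 + 2 + 0 + 0 − 3 = -2.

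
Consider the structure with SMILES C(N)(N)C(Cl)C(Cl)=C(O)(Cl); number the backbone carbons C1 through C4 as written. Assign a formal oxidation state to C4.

+2

C4 has a double bond to C (2×0 = 0), one bond to O (+1), one bond to Cl (+1).
Oxidation state = 0 + 1 + 1 = +2.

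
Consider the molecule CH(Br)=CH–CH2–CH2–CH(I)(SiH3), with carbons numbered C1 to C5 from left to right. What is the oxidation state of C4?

Each bond to a more electronegative atom (O, N, halogen) counts +1, each bond to a less electronegative atom (H, metal, B, Si) counts −1, and each C–C bond counts 0.
C4 has one bond to C (0), one bond to C (0), one bond to H (-1), one bond to H (-1).
Oxidation state = 0 + 0 − 1 − 1 = -2.

-2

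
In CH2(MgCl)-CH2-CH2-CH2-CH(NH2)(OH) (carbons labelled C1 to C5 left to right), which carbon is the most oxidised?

C5

Each bond to a more electronegative atom (O, N, halogen) counts +1, each bond to a less electronegative atom (H, metal, B, Si) counts −1, and each C–C bond counts 0. Tallying each carbon:
C1: 1C, 2H, 1Mg → 0 − 2 − 1 = -3
C2: 2C, 2H → 0 − 2 = -2
C3: 2C, 2H → 0 − 2 = -2
C4: 2C, 2H → 0 − 2 = -2
C5: 1C, 1H, 1O, 1N → 0 − 1 + 1 + 1 = +1
The most oxidised carbon is C5 at +1.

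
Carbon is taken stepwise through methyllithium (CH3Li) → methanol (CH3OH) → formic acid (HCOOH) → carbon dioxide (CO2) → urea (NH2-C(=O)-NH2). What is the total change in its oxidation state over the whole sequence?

+8

Carbon oxidation states along the series — methyllithium: -4, methanol: -2, formic acid: +2, carbon dioxide: +4, urea: +4.
Net change = +4 − (-4) = +8.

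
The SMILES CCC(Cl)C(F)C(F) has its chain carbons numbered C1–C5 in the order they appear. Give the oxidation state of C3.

Each bond to a more electronegative atom (O, N, halogen) counts +1, each bond to a less electronegative atom (H, metal, B, Si) counts −1, and each C–C bond counts 0.
C3 has one bond to C (0), one bond to C (0), one bond to Cl (+1), one bond to H (-1).
Oxidation state = 0 + 0 + 1 − 1 = 0.

0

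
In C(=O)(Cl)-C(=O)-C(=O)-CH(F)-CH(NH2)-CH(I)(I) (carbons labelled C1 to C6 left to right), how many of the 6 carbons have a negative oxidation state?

0

Assign +1 per bond to O/N/halogen, −1 per bond to H or an electropositive element, and 0 per bond to carbon. Tallying each carbon:
C1: 1C, 2O, 1Cl → 0 + 2 + 1 = +3
C2: 2C, 2O → 0 + 2 = +2
C3: 2C, 2O → 0 + 2 = +2
C4: 2C, 1H, 1F → 0 − 1 + 1 = 0
C5: 2C, 1H, 1N → 0 − 1 + 1 = 0
C6: 1C, 1H, 2I → 0 − 1 + 2 = +1
0 carbons meet the condition.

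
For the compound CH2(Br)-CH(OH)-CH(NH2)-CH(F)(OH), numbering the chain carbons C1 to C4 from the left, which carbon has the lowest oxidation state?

C1

Count +1 for every bond to an atom more electronegative than carbon and −1 for every bond to one less electronegative; C–C bonds are 0. Tallying each carbon:
C1: 1C, 2H, 1Br → 0 − 2 + 1 = -1
C2: 2C, 1H, 1O → 0 − 1 + 1 = 0
C3: 2C, 1H, 1N → 0 − 1 + 1 = 0
C4: 1C, 1H, 1O, 1F → 0 − 1 + 1 + 1 = +1
The most reduced carbon is C1 at -1.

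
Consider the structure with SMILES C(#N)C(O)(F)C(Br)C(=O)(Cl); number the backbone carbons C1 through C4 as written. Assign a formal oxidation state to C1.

Assign +1 per bond to O/N/halogen, −1 per bond to H or an electropositive element, and 0 per bond to carbon.
C1 has one bond to C (0), a triple bond to N (3×+1 = +3).
Oxidation state = 0 + 3 = +3.

+3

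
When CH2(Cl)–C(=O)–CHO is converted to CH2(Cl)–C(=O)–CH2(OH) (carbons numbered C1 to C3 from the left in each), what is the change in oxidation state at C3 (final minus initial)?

-2

Before: C3 has 1 bond to C, 1 bond to H, 2 bonds to O → oxidation state +1.
After: C3 has 1 bond to C, 2 bonds to H, 1 bond to O → oxidation state -1.
Δ = -1 − (+1) = -2, so this is a reduction at C3.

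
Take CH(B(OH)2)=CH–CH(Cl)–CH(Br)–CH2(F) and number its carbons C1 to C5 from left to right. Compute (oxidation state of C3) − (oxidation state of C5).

C3: 2C, 1H, 1Cl → 0 − 1 + 1 = 0
C5: 1C, 2H, 1F → 0 − 2 + 1 = -1
Difference: 0 − (-1) = +1.

+1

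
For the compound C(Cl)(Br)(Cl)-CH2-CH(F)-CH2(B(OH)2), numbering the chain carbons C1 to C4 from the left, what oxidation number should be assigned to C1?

+3

Bonds to more-electronegative neighbours contribute +1 each, bonds to H or metals contribute −1 each, and C–C bonds contribute 0.
C1 has one bond to C (0), one bond to Cl (+1), one bond to Br (+1), one bond to Cl (+1).
Oxidation state = 0 + 1 + 1 + 1 = +3.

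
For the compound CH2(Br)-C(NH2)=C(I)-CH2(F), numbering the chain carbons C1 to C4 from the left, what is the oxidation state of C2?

+1

C2 has one bond to C (0), a double bond to C (2×0 = 0), one bond to N (+1).
Oxidation state = 0 + 0 + 1 = +1.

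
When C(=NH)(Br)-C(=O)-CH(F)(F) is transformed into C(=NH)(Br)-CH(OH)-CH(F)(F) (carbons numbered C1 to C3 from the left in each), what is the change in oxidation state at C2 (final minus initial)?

-2

Before: C2 has 2 bonds to C, 2 bonds to O → oxidation state +2.
After: C2 has 2 bonds to C, 1 bond to H, 1 bond to O → oxidation state 0.
Δ = 0 − (+2) = -2, so this is a reduction at C2.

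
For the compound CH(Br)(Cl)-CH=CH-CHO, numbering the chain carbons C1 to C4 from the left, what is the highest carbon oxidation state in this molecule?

+1

Tallying each carbon's bonds:
C1: 1C, 1H, 1Cl, 1Br → 0 − 1 + 1 + 1 = +1
C2: 3C, 1H → 0 − 1 = -1
C3: 3C, 1H → 0 − 1 = -1
C4: 1C, 1H, 2O → 0 − 1 + 2 = +1
The highest value is +1.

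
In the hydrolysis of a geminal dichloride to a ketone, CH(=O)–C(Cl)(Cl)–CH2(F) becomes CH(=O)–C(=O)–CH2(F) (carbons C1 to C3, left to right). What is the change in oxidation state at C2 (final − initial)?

Before: C2 has 2 bonds to C, 2 bonds to Cl → oxidation state +2.
After: C2 has 2 bonds to C, 2 bonds to O → oxidation state +2.
Δ = +2 − (+2) = 0, so no net redox change at C2.

0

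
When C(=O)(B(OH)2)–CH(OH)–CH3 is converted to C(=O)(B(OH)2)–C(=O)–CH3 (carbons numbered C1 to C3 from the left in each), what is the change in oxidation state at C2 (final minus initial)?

Before: C2 has 2 bonds to C, 1 bond to H, 1 bond to O → oxidation state 0.
After: C2 has 2 bonds to C, 2 bonds to O → oxidation state +2.
Δ = +2 − (0) = +2, so this is an oxidation at C2.

+2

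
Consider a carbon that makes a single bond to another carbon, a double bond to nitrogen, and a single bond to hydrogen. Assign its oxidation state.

+1

The carbon has one bond to C (0), a double bond to N (2×+1 = +2), one bond to H (-1).
Oxidation state = 0 + 2 − 1 = +1.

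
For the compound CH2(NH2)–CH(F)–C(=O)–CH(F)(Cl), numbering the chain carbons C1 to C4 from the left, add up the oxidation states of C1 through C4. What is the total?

Tallying each carbon's bonds:
C1: 1C, 2H, 1N → 0 − 2 + 1 = -1
C2: 2C, 1H, 1F → 0 − 1 + 1 = 0
C3: 2C, 2O → 0 + 2 = +2
C4: 1C, 1H, 1F, 1Cl → 0 − 1 + 1 + 1 = +1
Sum = -1 + 0 + 2 + 1 = +2.

+2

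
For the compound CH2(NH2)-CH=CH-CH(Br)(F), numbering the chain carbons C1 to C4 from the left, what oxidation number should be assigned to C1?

-1

Each bond to a more electronegative atom (O, N, halogen) counts +1, each bond to a less electronegative atom (H, metal, B, Si) counts −1, and each C–C bond counts 0.
C1 has one bond to C (0), one bond to H (-1), one bond to H (-1), one bond to N (+1).
Oxidation state = 0 − 1 − 1 + 1 = -1.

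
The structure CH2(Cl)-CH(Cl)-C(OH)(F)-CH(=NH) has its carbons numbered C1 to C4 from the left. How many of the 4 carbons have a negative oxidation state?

1

Tallying each carbon's bonds:
C1: 1C, 2H, 1Cl → 0 − 2 + 1 = -1
C2: 2C, 1H, 1Cl → 0 − 1 + 1 = 0
C3: 2C, 1O, 1F → 0 + 1 + 1 = +2
C4: 1C, 1H, 2N → 0 − 1 + 2 = +1
1 carbon (C1) meets the condition.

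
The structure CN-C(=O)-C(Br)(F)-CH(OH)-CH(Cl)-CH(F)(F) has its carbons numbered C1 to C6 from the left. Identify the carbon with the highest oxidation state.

C1

Bonds to more-electronegative neighbours contribute +1 each, bonds to H or metals contribute −1 each, and C–C bonds contribute 0. Tallying each carbon:
C1: 1C, 3N → 0 + 3 = +3
C2: 2C, 2O → 0 + 2 = +2
C3: 2C, 1F, 1Br → 0 + 1 + 1 = +2
C4: 2C, 1H, 1O → 0 − 1 + 1 = 0
C5: 2C, 1H, 1Cl → 0 − 1 + 1 = 0
C6: 1C, 1H, 2F → 0 − 1 + 2 = +1
The most oxidised carbon is C1 at +3.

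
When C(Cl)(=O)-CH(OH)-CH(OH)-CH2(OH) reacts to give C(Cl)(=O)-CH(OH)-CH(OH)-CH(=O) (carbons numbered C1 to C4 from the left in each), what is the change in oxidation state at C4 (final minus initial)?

+2

Before: C4 has 1 bond to C, 2 bonds to H, 1 bond to O → oxidation state -1.
After: C4 has 1 bond to C, 1 bond to H, 2 bonds to O → oxidation state +1.
Δ = +1 − (-1) = +2, so this is an oxidation at C4.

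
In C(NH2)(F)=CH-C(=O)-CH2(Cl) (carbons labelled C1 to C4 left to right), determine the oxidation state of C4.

-1

Count +1 for every bond to an atom more electronegative than carbon and −1 for every bond to one less electronegative; C–C bonds are 0.
C4 has one bond to C (0), one bond to Cl (+1), one bond to H (-1), one bond to H (-1).
Oxidation state = 0 + 1 − 1 − 1 = -1.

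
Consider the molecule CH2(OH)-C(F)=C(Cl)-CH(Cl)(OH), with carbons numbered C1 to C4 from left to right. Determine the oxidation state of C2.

+1

Bonds to more-electronegative neighbours contribute +1 each, bonds to H or metals contribute −1 each, and C–C bonds contribute 0.
C2 has one bond to C (0), a double bond to C (2×0 = 0), one bond to F (+1).
Oxidation state = 0 + 0 + 1 = +1.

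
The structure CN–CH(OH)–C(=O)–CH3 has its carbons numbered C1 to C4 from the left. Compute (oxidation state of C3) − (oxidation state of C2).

C3: 2C, 2O → 0 + 2 = +2
C2: 2C, 1H, 1O → 0 − 1 + 1 = 0
Difference: +2 − (0) = +2.

+2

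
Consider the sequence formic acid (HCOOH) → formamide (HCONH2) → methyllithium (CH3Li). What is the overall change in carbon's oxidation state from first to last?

-6

Carbon oxidation states along the series — formic acid: +2, formamide: +2, methyllithium: -4.
Net change = -4 − (+2) = -6.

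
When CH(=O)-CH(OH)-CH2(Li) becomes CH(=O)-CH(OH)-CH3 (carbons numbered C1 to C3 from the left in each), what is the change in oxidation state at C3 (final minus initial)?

0

Before: C3 has 1 bond to C, 2 bonds to H, 1 bond to Li → oxidation state -3.
After: C3 has 1 bond to C, 3 bonds to H → oxidation state -3.
Δ = -3 − (-3) = 0, so no net redox change at C3.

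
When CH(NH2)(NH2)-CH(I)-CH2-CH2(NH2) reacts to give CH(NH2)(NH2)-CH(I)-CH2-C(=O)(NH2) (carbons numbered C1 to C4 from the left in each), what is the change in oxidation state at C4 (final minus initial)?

+4

Before: C4 has 1 bond to C, 2 bonds to H, 1 bond to N → oxidation state -1.
After: C4 has 1 bond to C, 2 bonds to O, 1 bond to N → oxidation state +3.
Δ = +3 − (-1) = +4, so this is an oxidation at C4.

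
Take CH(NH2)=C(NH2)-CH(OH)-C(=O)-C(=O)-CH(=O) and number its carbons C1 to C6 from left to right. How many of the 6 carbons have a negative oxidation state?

Each bond to a more electronegative atom (O, N, halogen) counts +1, each bond to a less electronegative atom (H, metal, B, Si) counts −1, and each C–C bond counts 0. Tallying each carbon:
C1: 2C, 1H, 1N → 0 − 1 + 1 = 0
C2: 3C, 1N → 0 + 1 = +1
C3: 2C, 1H, 1O → 0 − 1 + 1 = 0
C4: 2C, 2O → 0 + 2 = +2
C5: 2C, 2O → 0 + 2 = +2
C6: 1C, 1H, 2O → 0 − 1 + 2 = +1
0 carbons meet the condition.

0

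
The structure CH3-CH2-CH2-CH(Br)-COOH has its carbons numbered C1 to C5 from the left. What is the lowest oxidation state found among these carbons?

Each bond to a more electronegative atom (O, N, halogen) counts +1, each bond to a less electronegative atom (H, metal, B, Si) counts −1, and each C–C bond counts 0. Tallying each carbon:
C1: 1C, 3H → 0 − 3 = -3
C2: 2C, 2H → 0 − 2 = -2
C3: 2C, 2H → 0 − 2 = -2
C4: 2C, 1H, 1Br → 0 − 1 + 1 = 0
C5: 1C, 3O → 0 + 3 = +3
The lowest value is -3.

-3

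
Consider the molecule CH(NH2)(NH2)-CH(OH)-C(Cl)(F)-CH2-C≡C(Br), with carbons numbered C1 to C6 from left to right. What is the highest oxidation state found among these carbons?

Tallying each carbon's bonds:
C1: 1C, 1H, 2N → 0 − 1 + 2 = +1
C2: 2C, 1H, 1O → 0 − 1 + 1 = 0
C3: 2C, 1F, 1Cl → 0 + 1 + 1 = +2
C4: 2C, 2H → 0 − 2 = -2
C5: 4C → 0 = 0
C6: 3C, 1Br → 0 + 1 = +1
The highest value is +2.

+2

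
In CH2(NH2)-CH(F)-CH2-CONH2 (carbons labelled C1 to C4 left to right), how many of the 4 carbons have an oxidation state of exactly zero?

1

Assign +1 per bond to O/N/halogen, −1 per bond to H or an electropositive element, and 0 per bond to carbon. Tallying each carbon:
C1: 1C, 2H, 1N → 0 − 2 + 1 = -1
C2: 2C, 1H, 1F → 0 − 1 + 1 = 0
C3: 2C, 2H → 0 − 2 = -2
C4: 1C, 2O, 1N → 0 + 2 + 1 = +3
1 carbon (C2) meets the condition.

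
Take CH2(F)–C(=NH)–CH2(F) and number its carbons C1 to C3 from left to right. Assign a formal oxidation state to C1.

-1

Each bond to a more electronegative atom (O, N, halogen) counts +1, each bond to a less electronegative atom (H, metal, B, Si) counts −1, and each C–C bond counts 0.
C1 has one bond to C (0), one bond to F (+1), one bond to H (-1), one bond to H (-1).
Oxidation state = 0 + 1 − 1 − 1 = -1.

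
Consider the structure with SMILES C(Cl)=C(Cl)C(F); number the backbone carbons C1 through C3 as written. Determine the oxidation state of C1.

C1 has a double bond to C (2×0 = 0), one bond to Cl (+1), one bond to H (-1).
Oxidation state = 0 + 1 − 1 = 0.

0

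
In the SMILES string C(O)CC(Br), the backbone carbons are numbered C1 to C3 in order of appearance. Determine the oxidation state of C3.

-1

C3 has one bond to C (0), one bond to Br (+1), one bond to H (-1), one bond to H (-1).
Oxidation state = 0 + 1 − 1 − 1 = -1.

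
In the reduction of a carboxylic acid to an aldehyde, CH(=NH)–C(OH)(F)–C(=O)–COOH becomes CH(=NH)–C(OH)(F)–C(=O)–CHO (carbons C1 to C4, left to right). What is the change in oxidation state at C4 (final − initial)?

-2

Before: C4 has 1 bond to C, 3 bonds to O → oxidation state +3.
After: C4 has 1 bond to C, 1 bond to H, 2 bonds to O → oxidation state +1.
Δ = +1 − (+3) = -2, so this is a reduction at C4.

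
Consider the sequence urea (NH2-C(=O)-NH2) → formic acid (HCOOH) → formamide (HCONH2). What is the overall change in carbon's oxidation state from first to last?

-2

Carbon oxidation states along the series — urea: +4, formic acid: +2, formamide: +2.
Net change = +2 − (+4) = -2.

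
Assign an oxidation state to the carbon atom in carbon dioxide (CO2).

+4

Each bond to a more electronegative atom (O, N, halogen) counts +1, each bond to a less electronegative atom (H, metal, B, Si) counts −1, and each C–C bond counts 0.
The carbon has a double bond to O (2×+1 = +2), a double bond to O (2×+1 = +2).
Oxidation state = +2 + 2 = +4.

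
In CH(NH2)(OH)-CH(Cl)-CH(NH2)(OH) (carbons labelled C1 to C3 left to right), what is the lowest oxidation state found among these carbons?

Tallying each carbon's bonds:
C1: 1C, 1H, 1O, 1N → 0 − 1 + 1 + 1 = +1
C2: 2C, 1H, 1Cl → 0 − 1 + 1 = 0
C3: 1C, 1H, 1O, 1N → 0 − 1 + 1 + 1 = +1
The lowest value is 0.

0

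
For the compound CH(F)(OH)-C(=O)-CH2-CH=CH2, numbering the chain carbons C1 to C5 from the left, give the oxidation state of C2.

+2

Bonds to more-electronegative neighbours contribute +1 each, bonds to H or metals contribute −1 each, and C–C bonds contribute 0.
C2 has one bond to C (0), one bond to C (0), a double bond to O (2×+1 = +2).
Oxidation state = 0 + 0 + 2 = +2.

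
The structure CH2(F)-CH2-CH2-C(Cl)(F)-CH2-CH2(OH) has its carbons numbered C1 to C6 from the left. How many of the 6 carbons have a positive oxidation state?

Each bond to a more electronegative atom (O, N, halogen) counts +1, each bond to a less electronegative atom (H, metal, B, Si) counts −1, and each C–C bond counts 0. Tallying each carbon:
C1: 1C, 2H, 1F → 0 − 2 + 1 = -1
C2: 2C, 2H → 0 − 2 = -2
C3: 2C, 2H → 0 − 2 = -2
C4: 2C, 1F, 1Cl → 0 + 1 + 1 = +2
C5: 2C, 2H → 0 − 2 = -2
C6: 1C, 2H, 1O → 0 − 2 + 1 = -1
1 carbon (C4) meets the condition.

1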